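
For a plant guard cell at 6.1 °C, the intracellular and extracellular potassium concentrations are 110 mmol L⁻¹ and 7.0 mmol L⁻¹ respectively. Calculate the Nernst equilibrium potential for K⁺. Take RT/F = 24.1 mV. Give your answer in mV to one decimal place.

-66.4 mV

E = (24.1/z) · ln([K⁺]_out/[K⁺]_in) with z = +1.
= (24.1/1) · ln(7.0/110) = 24.10 · ln(0.06364)
= 24.10 · (-2.7546) = -66.39 mV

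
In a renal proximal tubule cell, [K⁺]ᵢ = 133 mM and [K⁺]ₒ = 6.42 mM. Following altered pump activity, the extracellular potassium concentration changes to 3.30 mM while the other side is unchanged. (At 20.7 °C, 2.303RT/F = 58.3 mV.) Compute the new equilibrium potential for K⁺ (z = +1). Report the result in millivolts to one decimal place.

After the shift: [K⁺]_out = 3.30, [K⁺]_in = 133 mM.
E_new = (58.3/1)·log₁₀(3.30/133) = 58.30 · (-1.6053) = -93.59 mV

-93.6 mV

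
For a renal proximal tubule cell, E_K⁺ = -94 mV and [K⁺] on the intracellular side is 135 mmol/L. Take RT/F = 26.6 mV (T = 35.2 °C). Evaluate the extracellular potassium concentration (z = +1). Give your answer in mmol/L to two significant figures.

Nernst: E = (26.6/1) · ln([out]/[in]), so ln([out]/[in]) = -94.0 × 1 / 26.6 = -3.5338.
[out]/[in] = e^(-3.5338) = 0.02919.
[out] = 0.02919 × 135 = 3.941 mmol/L.

3.9 mmol/L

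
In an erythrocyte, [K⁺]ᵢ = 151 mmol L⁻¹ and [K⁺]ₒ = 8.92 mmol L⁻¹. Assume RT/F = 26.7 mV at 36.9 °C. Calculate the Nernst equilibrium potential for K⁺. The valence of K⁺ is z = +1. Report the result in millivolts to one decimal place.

-75.5 mV

E = (26.7/z) · ln([K⁺]_out/[K⁺]_in) with z = +1.
= (26.7/1) · ln(8.92/151) = 26.70 · ln(0.05907)
= 26.70 · (-2.8290) = -75.53 mV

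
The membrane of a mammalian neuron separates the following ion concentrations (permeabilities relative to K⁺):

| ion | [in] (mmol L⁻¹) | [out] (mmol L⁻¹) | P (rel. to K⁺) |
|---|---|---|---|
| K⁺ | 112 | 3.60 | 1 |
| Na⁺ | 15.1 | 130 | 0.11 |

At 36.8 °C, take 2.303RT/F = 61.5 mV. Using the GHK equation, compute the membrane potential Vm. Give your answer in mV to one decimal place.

Vm = 61.5 · log₁₀[(Σ P·[cation]ₒ + Σ P·[anion]ᵢ) / (Σ P·[cation]ᵢ + Σ P·[anion]ₒ)]
Numerator = 1×3.60 + 0.11×130 = 17.9
Denominator = 1×112 + 0.11×15.1 = 113.7
Vm = 61.5 · log₁₀(0.15749) = 61.5 × (-0.8028) = -49.37 mV

-49.4 mV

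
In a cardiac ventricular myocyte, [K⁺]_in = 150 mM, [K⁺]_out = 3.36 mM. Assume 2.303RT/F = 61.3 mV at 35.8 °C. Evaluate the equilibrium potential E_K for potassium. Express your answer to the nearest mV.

-101 mV

E = (61.3/z) · log₁₀([K⁺]_out/[K⁺]_in) with z = +1.
= (61.3/1) · log₁₀(3.36/150) = 61.30 · log₁₀(0.0224)
= 61.30 · (-1.6498) = -101.13 mV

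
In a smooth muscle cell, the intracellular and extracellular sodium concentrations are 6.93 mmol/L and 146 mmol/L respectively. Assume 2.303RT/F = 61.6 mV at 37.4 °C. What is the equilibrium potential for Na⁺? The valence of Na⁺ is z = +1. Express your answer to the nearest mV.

E = (61.6/z) · log₁₀([Na⁺]_out/[Na⁺]_in) with z = +1.
= (61.6/1) · log₁₀(146/6.93) = 61.60 · log₁₀(21.07)
= 61.60 · (1.3236) = 81.53 mV

82 mV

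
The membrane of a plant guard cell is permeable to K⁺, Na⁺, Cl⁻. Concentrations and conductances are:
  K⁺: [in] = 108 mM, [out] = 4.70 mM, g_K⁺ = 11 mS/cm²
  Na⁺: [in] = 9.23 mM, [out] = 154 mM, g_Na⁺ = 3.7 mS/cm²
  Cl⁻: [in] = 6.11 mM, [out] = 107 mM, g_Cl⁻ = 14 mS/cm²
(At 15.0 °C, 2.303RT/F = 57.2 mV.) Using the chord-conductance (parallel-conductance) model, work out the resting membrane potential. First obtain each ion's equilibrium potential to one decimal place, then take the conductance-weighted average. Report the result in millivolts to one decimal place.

-55.5 mV

E_K⁺ = (57.2/1)·log₁₀(4.70/108) = -77.9 mV
E_Na⁺ = (57.2/1)·log₁₀(154/9.23) = 69.9 mV
E_Cl⁻ = (57.2/-1)·log₁₀(107/6.11) = -71.1 mV
Vm = (Σ gᵢEᵢ)/(Σ gᵢ) = (11·-77.9 + 3.7·69.9 + 14·-71.1) / (11 + 3.7 + 14)
= -1593.67 / 28.7 = -55.53 mV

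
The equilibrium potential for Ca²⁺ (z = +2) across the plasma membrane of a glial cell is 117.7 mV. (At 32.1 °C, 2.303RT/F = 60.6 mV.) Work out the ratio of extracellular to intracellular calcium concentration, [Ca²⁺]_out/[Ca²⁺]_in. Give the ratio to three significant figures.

7660

log₁₀([out]/[in]) = E·z/(60.6) = 117.7 × 2 / 60.6 = 3.8845
[out]/[in] = 10^(3.8845) = 7665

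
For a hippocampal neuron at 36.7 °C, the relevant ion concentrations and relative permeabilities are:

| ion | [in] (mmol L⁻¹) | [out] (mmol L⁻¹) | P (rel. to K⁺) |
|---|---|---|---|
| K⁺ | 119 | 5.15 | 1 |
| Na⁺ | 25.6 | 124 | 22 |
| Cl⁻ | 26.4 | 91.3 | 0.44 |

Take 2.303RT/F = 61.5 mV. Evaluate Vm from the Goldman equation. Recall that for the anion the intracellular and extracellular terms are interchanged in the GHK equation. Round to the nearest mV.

Vm = 61.5 · log₁₀[(Σ P·[cation]ₒ + Σ P·[anion]ᵢ) / (Σ P·[cation]ᵢ + Σ P·[anion]ₒ)]
Numerator = 1×5.15 + 22×124 + 0.44×26.4 = 2745
Denominator = 1×119 + 22×25.6 + 0.44×91.3 = 722.4
Vm = 61.5 · log₁₀(3.7997) = 61.5 × (0.5797) = 35.65 mV

36 mV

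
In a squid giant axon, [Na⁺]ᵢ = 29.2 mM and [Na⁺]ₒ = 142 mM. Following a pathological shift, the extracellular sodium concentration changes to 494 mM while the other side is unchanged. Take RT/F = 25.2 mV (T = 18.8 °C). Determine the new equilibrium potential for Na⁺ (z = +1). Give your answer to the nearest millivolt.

71 mV

After the shift: [Na⁺]_out = 494, [Na⁺]_in = 29.2 mM.
E_new = (25.2/1)·ln(494/29.2) = 25.20 · (2.8284) = 71.27 mV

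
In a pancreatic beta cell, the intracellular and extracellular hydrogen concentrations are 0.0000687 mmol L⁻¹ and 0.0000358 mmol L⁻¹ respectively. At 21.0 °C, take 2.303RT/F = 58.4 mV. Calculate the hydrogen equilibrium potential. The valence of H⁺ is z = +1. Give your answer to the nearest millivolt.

-17 mV

E = (58.4/z) · log₁₀([H⁺]_out/[H⁺]_in) with z = +1.
= (58.4/1) · log₁₀(0.0000358/0.0000687) = 58.40 · log₁₀(0.5211)
= 58.40 · (-0.2831) = -16.53 mV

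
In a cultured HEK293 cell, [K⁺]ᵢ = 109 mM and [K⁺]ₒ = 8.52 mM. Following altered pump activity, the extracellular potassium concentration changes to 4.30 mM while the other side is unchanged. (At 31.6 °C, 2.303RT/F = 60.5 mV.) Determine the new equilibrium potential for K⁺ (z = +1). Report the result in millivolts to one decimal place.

-84.9 mV

After the shift: [K⁺]_out = 4.30, [K⁺]_in = 109 mM.
E_new = (60.5/1)·log₁₀(4.30/109) = 60.50 · (-1.4040) = -84.94 mV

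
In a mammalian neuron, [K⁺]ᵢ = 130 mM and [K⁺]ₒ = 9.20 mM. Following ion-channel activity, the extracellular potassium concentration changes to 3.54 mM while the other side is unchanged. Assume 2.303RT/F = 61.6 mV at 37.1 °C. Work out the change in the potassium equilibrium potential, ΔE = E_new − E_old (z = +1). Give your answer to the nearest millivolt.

E_old = (61.6/1)·log₁₀(9.20/130) = -70.85 mV
E_new = (61.6/1)·log₁₀(3.54/130) = -96.40 mV
ΔE = -96.40 − (-70.85) = -25.55 mV

-26 mV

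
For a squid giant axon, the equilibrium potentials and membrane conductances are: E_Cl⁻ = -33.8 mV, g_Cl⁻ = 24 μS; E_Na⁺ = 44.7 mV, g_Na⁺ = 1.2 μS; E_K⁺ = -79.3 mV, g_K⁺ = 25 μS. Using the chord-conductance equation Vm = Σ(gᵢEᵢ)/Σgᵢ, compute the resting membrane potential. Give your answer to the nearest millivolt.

-55 mV

Σ gᵢEᵢ = 24·(-33.8) + 1.2·(44.7) + 25·(-79.3) = -2740.06
Σ gᵢ = 24 + 1.2 + 25 = 50.2
Vm = -2740.06 / 50.2 = -54.58 mV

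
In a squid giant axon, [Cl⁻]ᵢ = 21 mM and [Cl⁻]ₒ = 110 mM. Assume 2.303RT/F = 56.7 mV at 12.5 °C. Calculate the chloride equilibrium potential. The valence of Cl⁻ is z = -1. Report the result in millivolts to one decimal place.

-40.8 mV

E = (56.7/z) · log₁₀([Cl⁻]_out/[Cl⁻]_in) with z = -1.
For an anion, dividing by z = -1 reverses the sign.
= (56.7/-1) · log₁₀(110/21) = -56.70 · log₁₀(5.238)
= -56.70 · (0.7192) = -40.78 mV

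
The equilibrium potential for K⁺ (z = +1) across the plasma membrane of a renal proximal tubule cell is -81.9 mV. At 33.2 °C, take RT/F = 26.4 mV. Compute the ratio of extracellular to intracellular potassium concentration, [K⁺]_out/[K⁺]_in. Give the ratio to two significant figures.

ln([out]/[in]) = E·z/(26.4) = -81.9 × 1 / 26.4 = -3.1023
[out]/[in] = e^(-3.1023) = 0.04495

0.045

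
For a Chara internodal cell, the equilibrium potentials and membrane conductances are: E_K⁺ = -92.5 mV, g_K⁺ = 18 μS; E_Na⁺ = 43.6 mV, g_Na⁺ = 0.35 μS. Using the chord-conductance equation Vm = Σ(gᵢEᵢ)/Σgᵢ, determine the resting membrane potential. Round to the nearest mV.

-90 mV

Σ gᵢEᵢ = 18·(-92.5) + 0.35·(43.6) = -1649.74
Σ gᵢ = 18 + 0.35 = 18.35
Vm = -1649.74 / 18.35 = -89.90 mV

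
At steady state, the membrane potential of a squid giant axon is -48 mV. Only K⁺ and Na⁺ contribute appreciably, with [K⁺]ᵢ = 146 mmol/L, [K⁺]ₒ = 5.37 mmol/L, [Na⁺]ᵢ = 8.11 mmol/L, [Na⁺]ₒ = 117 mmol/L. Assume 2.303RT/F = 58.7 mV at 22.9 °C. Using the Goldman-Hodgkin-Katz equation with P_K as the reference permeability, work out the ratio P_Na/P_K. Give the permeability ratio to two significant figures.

0.15

Let α = P_Na/P_K. GHK: Vm = 58.7·log₁₀[(Kₒ + α·Naₒ)/(Kᵢ + α·Naᵢ)].
10^(Vm/58.7) = 10^(-48.0/58.7) = 0.15215
So 0.15215·(Kᵢ + α·Naᵢ) = Kₒ + α·Naₒ → α = (0.15215·146.0 − 5.37) / (117.0 − 0.15215·8.11)
α = (22.21 − 5.37) / (117.0 − 1.234) = 16.84/115.8 = 0.1455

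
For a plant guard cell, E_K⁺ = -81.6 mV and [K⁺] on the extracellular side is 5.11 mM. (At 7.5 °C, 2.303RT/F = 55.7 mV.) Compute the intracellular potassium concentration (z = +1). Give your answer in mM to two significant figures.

Nernst: E = (55.7/1) · log₁₀([out]/[in]), so log₁₀([out]/[in]) = -81.6 × 1 / 55.7 = -1.4650.
[out]/[in] = 10^(-1.4650) = 0.03428.
[in] = 5.11 / 0.03428 = 149.1 mM.

150 mM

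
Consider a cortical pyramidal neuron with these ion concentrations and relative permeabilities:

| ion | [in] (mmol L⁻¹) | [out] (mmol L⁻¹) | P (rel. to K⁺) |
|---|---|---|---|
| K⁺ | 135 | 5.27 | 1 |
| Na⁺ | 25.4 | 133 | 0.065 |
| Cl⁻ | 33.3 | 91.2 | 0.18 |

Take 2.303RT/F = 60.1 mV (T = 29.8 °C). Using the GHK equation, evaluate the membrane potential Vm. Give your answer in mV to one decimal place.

Vm = 60.1 · log₁₀[(Σ P·[cation]ₒ + Σ P·[anion]ᵢ) / (Σ P·[cation]ᵢ + Σ P·[anion]ₒ)]
Numerator = 1×5.27 + 0.065×133 + 0.18×33.3 = 19.91
Denominator = 1×135 + 0.065×25.4 + 0.18×91.2 = 153.1
Vm = 60.1 · log₁₀(0.13007) = 60.1 × (-0.8858) = -53.24 mV

-53.2 mV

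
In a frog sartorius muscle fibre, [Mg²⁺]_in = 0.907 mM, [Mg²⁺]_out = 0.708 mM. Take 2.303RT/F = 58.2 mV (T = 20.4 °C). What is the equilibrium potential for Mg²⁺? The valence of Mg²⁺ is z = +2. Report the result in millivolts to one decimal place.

E = (58.2/z) · log₁₀([Mg²⁺]_out/[Mg²⁺]_in) with z = +2.
= (58.2/2) · log₁₀(0.708/0.907) = 29.10 · log₁₀(0.7806)
= 29.10 · (-0.1076) = -3.13 mV

-3.1 mV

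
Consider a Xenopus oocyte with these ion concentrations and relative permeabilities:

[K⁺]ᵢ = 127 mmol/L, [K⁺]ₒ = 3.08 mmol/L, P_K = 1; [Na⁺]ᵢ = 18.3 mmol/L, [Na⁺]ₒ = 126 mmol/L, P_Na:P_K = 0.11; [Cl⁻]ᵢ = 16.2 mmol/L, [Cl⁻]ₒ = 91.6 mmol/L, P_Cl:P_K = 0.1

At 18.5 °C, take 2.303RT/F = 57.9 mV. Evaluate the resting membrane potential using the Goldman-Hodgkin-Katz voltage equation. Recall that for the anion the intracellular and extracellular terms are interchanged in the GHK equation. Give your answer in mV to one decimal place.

-50.5 mV

Vm = 57.9 · log₁₀[(Σ P·[cation]ₒ + Σ P·[anion]ᵢ) / (Σ P·[cation]ᵢ + Σ P·[anion]ₒ)]
Numerator = 1×3.08 + 0.11×126 + 0.1×16.2 = 18.56
Denominator = 1×127 + 0.11×18.3 + 0.1×91.6 = 138.2
Vm = 57.9 · log₁₀(0.13432) = 57.9 × (-0.8718) = -50.48 mV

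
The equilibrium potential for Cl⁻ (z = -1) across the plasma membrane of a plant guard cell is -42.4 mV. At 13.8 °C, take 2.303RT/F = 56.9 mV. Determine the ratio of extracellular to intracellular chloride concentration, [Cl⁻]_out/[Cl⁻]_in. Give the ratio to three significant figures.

5.56

log₁₀([out]/[in]) = E·z/(56.9) = -42.4 × -1 / 56.9 = 0.7452
[out]/[in] = 10^(0.7452) = 5.561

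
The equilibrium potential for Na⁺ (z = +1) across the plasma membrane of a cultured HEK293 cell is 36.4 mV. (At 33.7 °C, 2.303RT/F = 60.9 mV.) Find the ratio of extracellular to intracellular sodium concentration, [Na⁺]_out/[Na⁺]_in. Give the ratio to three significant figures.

3.96

log₁₀([out]/[in]) = E·z/(60.9) = 36.4 × 1 / 60.9 = 0.5977
[out]/[in] = 10^(0.5977) = 3.96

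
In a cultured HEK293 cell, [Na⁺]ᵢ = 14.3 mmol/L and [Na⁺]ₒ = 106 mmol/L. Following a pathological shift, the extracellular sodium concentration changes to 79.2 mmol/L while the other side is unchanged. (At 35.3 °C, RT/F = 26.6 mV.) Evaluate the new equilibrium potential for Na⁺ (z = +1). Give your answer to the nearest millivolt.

46 mV

After the shift: [Na⁺]_out = 79.2, [Na⁺]_in = 14.3 mmol/L.
E_new = (26.6/1)·ln(79.2/14.3) = 26.60 · (1.7117) = 45.53 mV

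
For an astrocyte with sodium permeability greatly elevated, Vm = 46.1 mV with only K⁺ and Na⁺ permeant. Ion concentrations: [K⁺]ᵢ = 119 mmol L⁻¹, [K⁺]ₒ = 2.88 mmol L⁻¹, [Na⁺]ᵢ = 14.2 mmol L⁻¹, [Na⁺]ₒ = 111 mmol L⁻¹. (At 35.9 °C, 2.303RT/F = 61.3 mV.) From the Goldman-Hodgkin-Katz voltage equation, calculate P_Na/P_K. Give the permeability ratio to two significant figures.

22

Let α = P_Na/P_K. GHK: Vm = 61.3·log₁₀[(Kₒ + α·Naₒ)/(Kᵢ + α·Naᵢ)].
10^(Vm/61.3) = 10^(46.1/61.3) = 5.6499
So 5.6499·(Kᵢ + α·Naᵢ) = Kₒ + α·Naₒ → α = (5.6499·119.0 − 2.88) / (111.0 − 5.6499·14.2)
α = (672.3 − 2.88) / (111.0 − 80.23) = 669.5/30.77 = 21.76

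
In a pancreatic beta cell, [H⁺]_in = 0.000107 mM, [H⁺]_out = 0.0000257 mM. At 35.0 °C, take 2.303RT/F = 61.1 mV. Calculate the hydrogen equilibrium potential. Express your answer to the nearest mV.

-38 mV

E = (61.1/z) · log₁₀([H⁺]_out/[H⁺]_in) with z = +1.
= (61.1/1) · log₁₀(0.0000257/0.000107) = 61.10 · log₁₀(0.2402)
= 61.10 · (-0.6195) = -37.85 mV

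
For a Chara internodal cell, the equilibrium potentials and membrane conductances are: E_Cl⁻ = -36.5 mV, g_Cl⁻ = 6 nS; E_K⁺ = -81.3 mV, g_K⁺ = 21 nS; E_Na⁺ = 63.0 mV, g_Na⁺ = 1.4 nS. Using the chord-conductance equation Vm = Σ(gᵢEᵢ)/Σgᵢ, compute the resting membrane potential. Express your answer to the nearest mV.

-65 mV

Σ gᵢEᵢ = 6·(-36.5) + 21·(-81.3) + 1.4·(63.0) = -1838.10
Σ gᵢ = 6 + 21 + 1.4 = 28.4
Vm = -1838.10 / 28.4 = -64.72 mV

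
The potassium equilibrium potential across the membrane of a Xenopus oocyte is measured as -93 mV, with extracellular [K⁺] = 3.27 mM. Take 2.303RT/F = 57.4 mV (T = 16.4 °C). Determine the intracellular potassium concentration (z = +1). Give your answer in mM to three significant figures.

Nernst: E = (57.4/1) · log₁₀([out]/[in]), so log₁₀([out]/[in]) = -93.0 × 1 / 57.4 = -1.6202.
[out]/[in] = 10^(-1.6202) = 0.02398.
[in] = 3.27 / 0.02398 = 136.4 mM.

136 mM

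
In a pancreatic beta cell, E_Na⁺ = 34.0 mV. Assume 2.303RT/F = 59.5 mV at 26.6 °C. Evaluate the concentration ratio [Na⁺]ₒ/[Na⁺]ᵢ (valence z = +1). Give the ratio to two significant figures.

log₁₀([out]/[in]) = E·z/(59.5) = 34.0 × 1 / 59.5 = 0.5714
[out]/[in] = 10^(0.5714) = 3.728

3.7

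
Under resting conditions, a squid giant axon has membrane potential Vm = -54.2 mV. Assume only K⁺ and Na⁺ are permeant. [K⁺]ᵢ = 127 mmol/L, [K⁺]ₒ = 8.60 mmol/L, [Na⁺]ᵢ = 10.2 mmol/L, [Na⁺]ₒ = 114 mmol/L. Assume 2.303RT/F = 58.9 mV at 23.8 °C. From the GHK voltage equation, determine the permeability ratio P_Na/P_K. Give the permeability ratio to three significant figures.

Let α = P_Na/P_K. GHK: Vm = 58.9·log₁₀[(Kₒ + α·Naₒ)/(Kᵢ + α·Naᵢ)].
10^(Vm/58.9) = 10^(-54.2/58.9) = 0.12017
So 0.12017·(Kᵢ + α·Naᵢ) = Kₒ + α·Naₒ → α = (0.12017·127.0 − 8.6) / (114.0 − 0.12017·10.2)
α = (15.26 − 8.6) / (114.0 − 1.226) = 6.662/112.8 = 0.05907

0.0591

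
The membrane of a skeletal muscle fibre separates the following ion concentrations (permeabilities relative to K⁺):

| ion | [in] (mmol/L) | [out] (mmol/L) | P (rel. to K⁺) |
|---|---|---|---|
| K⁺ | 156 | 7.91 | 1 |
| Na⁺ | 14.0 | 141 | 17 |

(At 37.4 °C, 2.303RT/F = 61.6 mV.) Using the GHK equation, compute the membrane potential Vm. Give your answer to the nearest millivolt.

48 mV

Vm = 61.6 · log₁₀[(Σ P·[cation]ₒ + Σ P·[anion]ᵢ) / (Σ P·[cation]ᵢ + Σ P·[anion]ₒ)]
Numerator = 1×7.91 + 17×141 = 2405
Denominator = 1×156 + 17×14.0 = 394
Vm = 61.6 · log₁₀(6.1038) = 61.6 × (0.7856) = 48.39 mV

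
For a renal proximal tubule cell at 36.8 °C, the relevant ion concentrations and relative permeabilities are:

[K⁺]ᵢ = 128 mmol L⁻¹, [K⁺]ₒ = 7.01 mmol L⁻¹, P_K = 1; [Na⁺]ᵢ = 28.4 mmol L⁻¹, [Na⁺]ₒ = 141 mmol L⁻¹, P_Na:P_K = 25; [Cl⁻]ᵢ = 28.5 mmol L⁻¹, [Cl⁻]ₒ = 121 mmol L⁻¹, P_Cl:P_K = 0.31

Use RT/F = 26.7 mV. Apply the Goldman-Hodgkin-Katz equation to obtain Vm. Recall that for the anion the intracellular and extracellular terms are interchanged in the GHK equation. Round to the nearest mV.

37 mV

Vm = 26.7 · ln[(Σ P·[cation]ₒ + Σ P·[anion]ᵢ) / (Σ P·[cation]ᵢ + Σ P·[anion]ₒ)]
Numerator = 1×7.01 + 25×141 + 0.31×28.5 = 3541
Denominator = 1×128 + 25×28.4 + 0.31×121 = 875.5
Vm = 26.7 · ln(4.0443) = 26.7 × (1.3973) = 37.31 mV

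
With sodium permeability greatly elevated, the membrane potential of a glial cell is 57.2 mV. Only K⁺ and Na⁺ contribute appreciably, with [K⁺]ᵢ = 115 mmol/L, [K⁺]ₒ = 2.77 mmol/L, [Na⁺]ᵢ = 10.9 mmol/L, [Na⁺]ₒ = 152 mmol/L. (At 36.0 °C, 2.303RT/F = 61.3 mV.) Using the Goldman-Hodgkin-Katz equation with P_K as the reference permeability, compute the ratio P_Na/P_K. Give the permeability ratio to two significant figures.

Let α = P_Na/P_K. GHK: Vm = 61.3·log₁₀[(Kₒ + α·Naₒ)/(Kᵢ + α·Naᵢ)].
10^(Vm/61.3) = 10^(57.2/61.3) = 8.5727
So 8.5727·(Kᵢ + α·Naᵢ) = Kₒ + α·Naₒ → α = (8.5727·115.0 − 2.77) / (152.0 − 8.5727·10.9)
α = (985.9 − 2.77) / (152.0 − 93.44) = 983.1/58.56 = 16.79

17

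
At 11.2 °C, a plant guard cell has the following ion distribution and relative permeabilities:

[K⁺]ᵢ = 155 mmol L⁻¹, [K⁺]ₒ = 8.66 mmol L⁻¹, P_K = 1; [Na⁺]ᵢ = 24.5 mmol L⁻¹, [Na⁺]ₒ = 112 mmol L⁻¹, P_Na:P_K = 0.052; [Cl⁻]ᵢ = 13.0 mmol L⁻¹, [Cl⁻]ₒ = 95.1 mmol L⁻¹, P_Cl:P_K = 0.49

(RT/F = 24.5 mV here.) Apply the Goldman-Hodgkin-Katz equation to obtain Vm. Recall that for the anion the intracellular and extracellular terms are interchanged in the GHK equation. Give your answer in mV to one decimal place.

-55.7 mV

Vm = 24.5 · ln[(Σ P·[cation]ₒ + Σ P·[anion]ᵢ) / (Σ P·[cation]ᵢ + Σ P·[anion]ₒ)]
Numerator = 1×8.66 + 0.052×112 + 0.49×13.0 = 20.85
Denominator = 1×155 + 0.052×24.5 + 0.49×95.1 = 202.9
Vm = 24.5 · ln(0.10279) = 24.5 × (-2.2750) = -55.74 mV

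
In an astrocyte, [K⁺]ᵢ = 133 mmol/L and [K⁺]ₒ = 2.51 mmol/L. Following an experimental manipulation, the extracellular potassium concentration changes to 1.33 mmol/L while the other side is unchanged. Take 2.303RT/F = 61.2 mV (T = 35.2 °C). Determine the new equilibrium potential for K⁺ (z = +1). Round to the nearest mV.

After the shift: [K⁺]_out = 1.33, [K⁺]_in = 133 mmol/L.
E_new = (61.2/1)·log₁₀(1.33/133) = 61.20 · (-2.0000) = -122.40 mV

-122 mV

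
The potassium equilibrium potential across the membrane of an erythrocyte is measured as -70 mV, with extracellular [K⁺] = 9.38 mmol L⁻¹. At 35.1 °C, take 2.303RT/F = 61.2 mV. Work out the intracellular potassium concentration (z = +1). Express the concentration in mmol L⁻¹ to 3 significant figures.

131 mmol L⁻¹

Nernst: E = (61.2/1) · log₁₀([out]/[in]), so log₁₀([out]/[in]) = -70.0 × 1 / 61.2 = -1.1438.
[out]/[in] = 10^(-1.1438) = 0.07181.
[in] = 9.38 / 0.07181 = 130.6 mmol L⁻¹.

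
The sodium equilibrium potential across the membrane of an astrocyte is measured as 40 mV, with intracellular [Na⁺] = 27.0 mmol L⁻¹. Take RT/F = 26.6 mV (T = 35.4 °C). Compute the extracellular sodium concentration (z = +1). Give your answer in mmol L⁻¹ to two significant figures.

Nernst: E = (26.6/1) · ln([out]/[in]), so ln([out]/[in]) = 40.0 × 1 / 26.6 = 1.5038.
[out]/[in] = e^(1.5038) = 4.499.
[out] = 4.499 × 27.0 = 121.5 mmol L⁻¹.

120 mmol L⁻¹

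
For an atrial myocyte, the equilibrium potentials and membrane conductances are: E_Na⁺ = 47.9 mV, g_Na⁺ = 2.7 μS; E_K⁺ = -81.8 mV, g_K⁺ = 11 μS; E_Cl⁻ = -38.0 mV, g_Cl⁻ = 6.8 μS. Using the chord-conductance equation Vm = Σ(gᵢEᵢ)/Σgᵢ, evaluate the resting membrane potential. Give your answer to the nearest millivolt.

-50 mV

Σ gᵢEᵢ = 2.7·(47.9) + 11·(-81.8) + 6.8·(-38.0) = -1028.87
Σ gᵢ = 2.7 + 11 + 6.8 = 20.5
Vm = -1028.87 / 20.5 = -50.19 mV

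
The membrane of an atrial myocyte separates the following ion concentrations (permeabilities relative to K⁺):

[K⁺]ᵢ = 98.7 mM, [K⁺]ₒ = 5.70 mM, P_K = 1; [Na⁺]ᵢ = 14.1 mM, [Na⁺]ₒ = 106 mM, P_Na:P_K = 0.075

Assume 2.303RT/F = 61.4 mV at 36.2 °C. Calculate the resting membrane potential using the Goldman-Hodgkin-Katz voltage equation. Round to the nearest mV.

Vm = 61.4 · log₁₀[(Σ P·[cation]ₒ + Σ P·[anion]ᵢ) / (Σ P·[cation]ᵢ + Σ P·[anion]ₒ)]
Numerator = 1×5.70 + 0.075×106 = 13.65
Denominator = 1×98.7 + 0.075×14.1 = 99.76
Vm = 61.4 · log₁₀(0.13683) = 61.4 × (-0.8638) = -53.04 mV

-53 mV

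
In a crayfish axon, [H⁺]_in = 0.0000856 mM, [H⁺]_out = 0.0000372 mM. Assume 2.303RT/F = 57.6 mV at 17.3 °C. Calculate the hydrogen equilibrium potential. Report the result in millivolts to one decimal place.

-20.8 mV

E = (57.6/z) · log₁₀([H⁺]_out/[H⁺]_in) with z = +1.
= (57.6/1) · log₁₀(0.0000372/0.0000856) = 57.60 · log₁₀(0.4346)
= 57.60 · (-0.3619) = -20.85 mV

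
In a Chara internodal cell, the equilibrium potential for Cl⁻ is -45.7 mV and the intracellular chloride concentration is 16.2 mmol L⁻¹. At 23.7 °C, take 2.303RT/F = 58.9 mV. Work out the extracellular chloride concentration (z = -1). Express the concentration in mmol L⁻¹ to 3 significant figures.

96.7 mmol L⁻¹

Nernst: E = (58.9/-1) · log₁₀([out]/[in]), so log₁₀([out]/[in]) = -45.7 × -1 / 58.9 = 0.7759.
[out]/[in] = 10^(0.7759) = 5.969.
[out] = 5.969 × 16.2 = 96.7 mmol L⁻¹.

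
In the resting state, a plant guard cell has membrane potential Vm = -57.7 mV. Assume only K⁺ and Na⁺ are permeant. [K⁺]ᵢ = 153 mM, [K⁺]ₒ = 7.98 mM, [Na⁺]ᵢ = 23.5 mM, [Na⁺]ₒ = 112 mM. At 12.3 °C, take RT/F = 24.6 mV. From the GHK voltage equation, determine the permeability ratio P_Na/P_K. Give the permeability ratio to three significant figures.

0.0608

Let α = P_Na/P_K. GHK: Vm = 24.6·ln[(Kₒ + α·Naₒ)/(Kᵢ + α·Naᵢ)].
e^(Vm/24.6) = e^(-57.7/24.6) = 0.095797
So 0.095797·(Kᵢ + α·Naᵢ) = Kₒ + α·Naₒ → α = (0.095797·153.0 − 7.98) / (112.0 − 0.095797·23.5)
α = (14.66 − 7.98) / (112.0 − 2.251) = 6.677/109.7 = 0.06084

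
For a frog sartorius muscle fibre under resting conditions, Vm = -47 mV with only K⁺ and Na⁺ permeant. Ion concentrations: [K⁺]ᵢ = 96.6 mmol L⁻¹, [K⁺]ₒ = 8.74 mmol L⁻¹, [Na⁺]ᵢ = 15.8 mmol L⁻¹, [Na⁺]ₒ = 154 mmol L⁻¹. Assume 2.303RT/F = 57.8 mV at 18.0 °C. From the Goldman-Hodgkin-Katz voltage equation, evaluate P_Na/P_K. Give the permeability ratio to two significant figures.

0.040

Let α = P_Na/P_K. GHK: Vm = 57.8·log₁₀[(Kₒ + α·Naₒ)/(Kᵢ + α·Naᵢ)].
10^(Vm/57.8) = 10^(-47.0/57.8) = 0.15376
So 0.15376·(Kᵢ + α·Naᵢ) = Kₒ + α·Naₒ → α = (0.15376·96.6 − 8.74) / (154.0 − 0.15376·15.8)
α = (14.85 − 8.74) / (154.0 − 2.429) = 6.113/151.6 = 0.04033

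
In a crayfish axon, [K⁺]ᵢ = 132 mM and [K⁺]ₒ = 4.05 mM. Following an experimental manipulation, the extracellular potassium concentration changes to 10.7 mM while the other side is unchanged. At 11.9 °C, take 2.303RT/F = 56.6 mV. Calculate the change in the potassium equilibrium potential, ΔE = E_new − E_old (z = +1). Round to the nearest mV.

E_old = (56.6/1)·log₁₀(4.05/132) = -85.64 mV
E_new = (56.6/1)·log₁₀(10.7/132) = -61.76 mV
ΔE = -61.76 − (-85.64) = 23.88 mV

24 mV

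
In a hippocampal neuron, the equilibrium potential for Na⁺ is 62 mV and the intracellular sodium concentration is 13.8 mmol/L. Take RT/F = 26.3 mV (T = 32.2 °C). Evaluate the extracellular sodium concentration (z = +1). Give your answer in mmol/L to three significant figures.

146 mmol/L

Nernst: E = (26.3/1) · ln([out]/[in]), so ln([out]/[in]) = 62.0 × 1 / 26.3 = 2.3574.
[out]/[in] = e^(2.3574) = 10.56.
[out] = 10.56 × 13.8 = 145.8 mmol/L.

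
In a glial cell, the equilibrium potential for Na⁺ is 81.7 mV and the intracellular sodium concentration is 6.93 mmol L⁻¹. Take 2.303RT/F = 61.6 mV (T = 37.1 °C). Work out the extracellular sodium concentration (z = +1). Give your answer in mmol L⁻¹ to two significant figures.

150 mmol L⁻¹

Nernst: E = (61.6/1) · log₁₀([out]/[in]), so log₁₀([out]/[in]) = 81.7 × 1 / 61.6 = 1.3263.
[out]/[in] = 10^(1.3263) = 21.2.
[out] = 21.2 × 6.93 = 146.9 mmol L⁻¹.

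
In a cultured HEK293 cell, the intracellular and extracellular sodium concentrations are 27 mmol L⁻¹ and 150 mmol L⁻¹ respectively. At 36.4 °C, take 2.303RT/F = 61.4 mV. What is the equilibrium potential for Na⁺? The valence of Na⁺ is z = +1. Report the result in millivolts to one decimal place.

E = (61.4/z) · log₁₀([Na⁺]_out/[Na⁺]_in) with z = +1.
= (61.4/1) · log₁₀(150/27) = 61.40 · log₁₀(5.556)
= 61.40 · (0.7447) = 45.73 mV

45.7 mV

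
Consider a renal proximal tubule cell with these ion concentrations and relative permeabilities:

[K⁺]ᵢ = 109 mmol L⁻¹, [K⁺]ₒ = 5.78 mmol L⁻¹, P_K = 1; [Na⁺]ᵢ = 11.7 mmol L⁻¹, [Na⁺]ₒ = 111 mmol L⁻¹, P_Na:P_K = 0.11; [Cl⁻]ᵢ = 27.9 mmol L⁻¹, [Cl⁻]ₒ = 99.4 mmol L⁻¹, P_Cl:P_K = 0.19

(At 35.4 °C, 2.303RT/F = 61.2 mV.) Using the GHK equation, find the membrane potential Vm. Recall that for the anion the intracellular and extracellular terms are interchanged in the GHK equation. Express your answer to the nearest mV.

-46 mV

Vm = 61.2 · log₁₀[(Σ P·[cation]ₒ + Σ P·[anion]ᵢ) / (Σ P·[cation]ᵢ + Σ P·[anion]ₒ)]
Numerator = 1×5.78 + 0.11×111 + 0.19×27.9 = 23.29
Denominator = 1×109 + 0.11×11.7 + 0.19×99.4 = 129.2
Vm = 61.2 · log₁₀(0.18031) = 61.2 × (-0.7440) = -45.53 mV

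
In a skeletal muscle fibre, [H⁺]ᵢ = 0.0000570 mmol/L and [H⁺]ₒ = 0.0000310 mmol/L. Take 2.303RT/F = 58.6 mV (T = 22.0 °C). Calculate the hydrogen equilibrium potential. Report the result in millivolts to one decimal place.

E = (58.6/z) · log₁₀([H⁺]_out/[H⁺]_in) with z = +1.
= (58.6/1) · log₁₀(0.0000310/0.0000570) = 58.60 · log₁₀(0.5439)
= 58.60 · (-0.2645) = -15.50 mV

-15.5 mV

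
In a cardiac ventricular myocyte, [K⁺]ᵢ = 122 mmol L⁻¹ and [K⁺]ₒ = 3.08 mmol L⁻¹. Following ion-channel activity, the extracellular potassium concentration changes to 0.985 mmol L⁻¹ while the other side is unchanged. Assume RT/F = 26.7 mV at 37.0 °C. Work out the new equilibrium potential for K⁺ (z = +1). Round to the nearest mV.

After the shift: [K⁺]_out = 0.985, [K⁺]_in = 122 mmol L⁻¹.
E_new = (26.7/1)·ln(0.985/122) = 26.70 · (-4.8191) = -128.67 mV

-129 mV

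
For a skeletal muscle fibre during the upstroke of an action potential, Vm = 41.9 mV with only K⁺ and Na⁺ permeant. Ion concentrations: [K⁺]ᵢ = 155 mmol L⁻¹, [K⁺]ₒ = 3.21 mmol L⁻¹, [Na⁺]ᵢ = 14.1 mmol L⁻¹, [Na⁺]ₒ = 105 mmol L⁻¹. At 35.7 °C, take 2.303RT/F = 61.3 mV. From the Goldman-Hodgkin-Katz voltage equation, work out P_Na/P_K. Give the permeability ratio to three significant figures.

20.1

Let α = P_Na/P_K. GHK: Vm = 61.3·log₁₀[(Kₒ + α·Naₒ)/(Kᵢ + α·Naᵢ)].
10^(Vm/61.3) = 10^(41.9/61.3) = 4.8253
So 4.8253·(Kᵢ + α·Naᵢ) = Kₒ + α·Naₒ → α = (4.8253·155.0 − 3.21) / (105.0 − 4.8253·14.1)
α = (747.9 − 3.21) / (105.0 − 68.04) = 744.7/36.96 = 20.15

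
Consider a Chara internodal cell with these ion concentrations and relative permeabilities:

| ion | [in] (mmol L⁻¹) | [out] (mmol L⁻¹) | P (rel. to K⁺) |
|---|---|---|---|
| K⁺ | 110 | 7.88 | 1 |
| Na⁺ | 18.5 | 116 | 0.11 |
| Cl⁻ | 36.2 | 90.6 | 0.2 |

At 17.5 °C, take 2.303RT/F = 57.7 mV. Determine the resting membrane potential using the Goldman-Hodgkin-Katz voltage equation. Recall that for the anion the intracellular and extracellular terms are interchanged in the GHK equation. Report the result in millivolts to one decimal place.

Vm = 57.7 · log₁₀[(Σ P·[cation]ₒ + Σ P·[anion]ᵢ) / (Σ P·[cation]ᵢ + Σ P·[anion]ₒ)]
Numerator = 1×7.88 + 0.11×116 + 0.2×36.2 = 27.88
Denominator = 1×110 + 0.11×18.5 + 0.2×90.6 = 130.2
Vm = 57.7 · log₁₀(0.21421) = 57.7 × (-0.6692) = -38.61 mV

-38.6 mV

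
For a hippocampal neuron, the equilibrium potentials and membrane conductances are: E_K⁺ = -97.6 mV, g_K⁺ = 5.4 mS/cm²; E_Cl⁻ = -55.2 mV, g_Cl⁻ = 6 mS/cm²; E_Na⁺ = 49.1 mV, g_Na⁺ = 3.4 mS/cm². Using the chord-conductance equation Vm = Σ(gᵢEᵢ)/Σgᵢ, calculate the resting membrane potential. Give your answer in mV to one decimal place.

-46.7 mV

Σ gᵢEᵢ = 5.4·(-97.6) + 6·(-55.2) + 3.4·(49.1) = -691.30
Σ gᵢ = 5.4 + 6 + 3.4 = 14.8
Vm = -691.30 / 14.8 = -46.71 mV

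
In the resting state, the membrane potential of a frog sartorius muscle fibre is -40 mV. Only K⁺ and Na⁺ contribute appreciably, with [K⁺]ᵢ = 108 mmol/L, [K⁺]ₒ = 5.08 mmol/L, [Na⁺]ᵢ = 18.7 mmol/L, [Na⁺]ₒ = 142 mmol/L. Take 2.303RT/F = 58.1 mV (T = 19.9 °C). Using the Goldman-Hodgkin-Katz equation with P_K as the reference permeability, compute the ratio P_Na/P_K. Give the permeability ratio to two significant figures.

Let α = P_Na/P_K. GHK: Vm = 58.1·log₁₀[(Kₒ + α·Naₒ)/(Kᵢ + α·Naᵢ)].
10^(Vm/58.1) = 10^(-40.0/58.1) = 0.2049
So 0.2049·(Kᵢ + α·Naᵢ) = Kₒ + α·Naₒ → α = (0.2049·108.0 − 5.08) / (142.0 − 0.2049·18.7)
α = (22.13 − 5.08) / (142.0 − 3.832) = 17.05/138.2 = 0.1234

0.12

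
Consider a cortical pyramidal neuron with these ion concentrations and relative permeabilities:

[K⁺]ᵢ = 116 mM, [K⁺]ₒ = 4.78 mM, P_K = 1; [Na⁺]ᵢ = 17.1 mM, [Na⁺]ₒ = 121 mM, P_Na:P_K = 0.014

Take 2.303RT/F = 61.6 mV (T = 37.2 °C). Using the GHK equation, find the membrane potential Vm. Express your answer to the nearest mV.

-77 mV

Vm = 61.6 · log₁₀[(Σ P·[cation]ₒ + Σ P·[anion]ᵢ) / (Σ P·[cation]ᵢ + Σ P·[anion]ₒ)]
Numerator = 1×4.78 + 0.014×121 = 6.474
Denominator = 1×116 + 0.014×17.1 = 116.2
Vm = 61.6 · log₁₀(0.055695) = 61.6 × (-1.2542) = -77.26 mV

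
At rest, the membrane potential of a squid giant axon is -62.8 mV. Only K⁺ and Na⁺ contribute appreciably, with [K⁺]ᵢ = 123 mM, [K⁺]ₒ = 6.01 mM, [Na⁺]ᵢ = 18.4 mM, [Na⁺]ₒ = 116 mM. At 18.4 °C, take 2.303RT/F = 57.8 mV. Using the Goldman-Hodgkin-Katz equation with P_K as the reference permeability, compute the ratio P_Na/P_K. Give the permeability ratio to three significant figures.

0.0355

Let α = P_Na/P_K. GHK: Vm = 57.8·log₁₀[(Kₒ + α·Naₒ)/(Kᵢ + α·Naᵢ)].
10^(Vm/57.8) = 10^(-62.8/57.8) = 0.08194
So 0.08194·(Kᵢ + α·Naᵢ) = Kₒ + α·Naₒ → α = (0.08194·123.0 − 6.01) / (116.0 − 0.08194·18.4)
α = (10.08 − 6.01) / (116.0 − 1.508) = 4.069/114.5 = 0.03554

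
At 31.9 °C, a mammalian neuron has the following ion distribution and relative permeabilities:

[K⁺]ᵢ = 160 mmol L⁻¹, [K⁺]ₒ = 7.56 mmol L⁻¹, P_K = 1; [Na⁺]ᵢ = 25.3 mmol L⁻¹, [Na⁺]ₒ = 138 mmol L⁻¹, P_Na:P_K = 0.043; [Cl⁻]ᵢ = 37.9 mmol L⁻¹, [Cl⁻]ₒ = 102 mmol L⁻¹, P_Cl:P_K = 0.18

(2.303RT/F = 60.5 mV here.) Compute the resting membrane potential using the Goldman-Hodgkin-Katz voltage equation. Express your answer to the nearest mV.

-57 mV

Vm = 60.5 · log₁₀[(Σ P·[cation]ₒ + Σ P·[anion]ᵢ) / (Σ P·[cation]ᵢ + Σ P·[anion]ₒ)]
Numerator = 1×7.56 + 0.043×138 + 0.18×37.9 = 20.32
Denominator = 1×160 + 0.043×25.3 + 0.18×102 = 179.4
Vm = 60.5 · log₁₀(0.11321) = 60.5 × (-0.9461) = -57.24 mV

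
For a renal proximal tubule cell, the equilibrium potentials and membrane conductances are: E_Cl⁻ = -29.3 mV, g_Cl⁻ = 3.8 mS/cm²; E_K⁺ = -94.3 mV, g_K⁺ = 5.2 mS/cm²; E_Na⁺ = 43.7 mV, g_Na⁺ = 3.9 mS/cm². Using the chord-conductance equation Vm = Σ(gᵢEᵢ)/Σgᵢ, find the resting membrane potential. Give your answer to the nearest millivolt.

Σ gᵢEᵢ = 3.8·(-29.3) + 5.2·(-94.3) + 3.9·(43.7) = -431.27
Σ gᵢ = 3.8 + 5.2 + 3.9 = 12.9
Vm = -431.27 / 12.9 = -33.43 mV

-33 mV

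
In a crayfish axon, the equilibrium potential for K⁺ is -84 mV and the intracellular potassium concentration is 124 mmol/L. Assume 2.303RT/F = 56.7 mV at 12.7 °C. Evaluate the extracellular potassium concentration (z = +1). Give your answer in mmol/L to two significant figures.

4.1 mmol/L

Nernst: E = (56.7/1) · log₁₀([out]/[in]), so log₁₀([out]/[in]) = -84.0 × 1 / 56.7 = -1.4815.
[out]/[in] = 10^(-1.4815) = 0.033.
[out] = 0.033 × 124 = 4.092 mmol/L.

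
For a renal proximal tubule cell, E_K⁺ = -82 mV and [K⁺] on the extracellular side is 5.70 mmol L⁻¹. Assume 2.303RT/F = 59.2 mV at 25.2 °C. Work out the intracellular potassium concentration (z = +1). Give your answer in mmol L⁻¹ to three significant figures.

138 mmol L⁻¹

Nernst: E = (59.2/1) · log₁₀([out]/[in]), so log₁₀([out]/[in]) = -82.0 × 1 / 59.2 = -1.3851.
[out]/[in] = 10^(-1.3851) = 0.0412.
[in] = 5.70 / 0.0412 = 138.4 mmol L⁻¹.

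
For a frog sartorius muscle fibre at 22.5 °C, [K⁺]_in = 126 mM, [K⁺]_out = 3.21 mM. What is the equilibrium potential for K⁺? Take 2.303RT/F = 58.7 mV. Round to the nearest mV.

E = (58.7/z) · log₁₀([K⁺]_out/[K⁺]_in) with z = +1.
= (58.7/1) · log₁₀(3.21/126) = 58.70 · log₁₀(0.02548)
= 58.70 · (-1.5939) = -93.56 mV

-94 mV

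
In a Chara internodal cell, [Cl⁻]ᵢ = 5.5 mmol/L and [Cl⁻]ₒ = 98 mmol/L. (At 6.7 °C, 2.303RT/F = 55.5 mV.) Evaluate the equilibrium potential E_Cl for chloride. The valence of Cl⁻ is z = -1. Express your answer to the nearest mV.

-69 mV

E = (55.5/z) · log₁₀([Cl⁻]_out/[Cl⁻]_in) with z = -1.
For an anion, dividing by z = -1 reverses the sign.
= (55.5/-1) · log₁₀(98/5.5) = -55.50 · log₁₀(17.82)
= -55.50 · (1.2509) = -69.42 mV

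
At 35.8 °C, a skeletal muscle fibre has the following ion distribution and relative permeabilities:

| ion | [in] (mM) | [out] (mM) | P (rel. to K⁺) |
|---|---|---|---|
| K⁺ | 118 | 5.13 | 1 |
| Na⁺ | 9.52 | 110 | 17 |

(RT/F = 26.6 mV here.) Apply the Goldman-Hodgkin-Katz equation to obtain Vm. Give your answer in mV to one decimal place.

Vm = 26.6 · ln[(Σ P·[cation]ₒ + Σ P·[anion]ᵢ) / (Σ P·[cation]ᵢ + Σ P·[anion]ₒ)]
Numerator = 1×5.13 + 17×110 = 1875
Denominator = 1×118 + 17×9.52 = 279.8
Vm = 26.6 · ln(6.7007) = 26.6 × (1.9022) = 50.60 mV

50.6 mV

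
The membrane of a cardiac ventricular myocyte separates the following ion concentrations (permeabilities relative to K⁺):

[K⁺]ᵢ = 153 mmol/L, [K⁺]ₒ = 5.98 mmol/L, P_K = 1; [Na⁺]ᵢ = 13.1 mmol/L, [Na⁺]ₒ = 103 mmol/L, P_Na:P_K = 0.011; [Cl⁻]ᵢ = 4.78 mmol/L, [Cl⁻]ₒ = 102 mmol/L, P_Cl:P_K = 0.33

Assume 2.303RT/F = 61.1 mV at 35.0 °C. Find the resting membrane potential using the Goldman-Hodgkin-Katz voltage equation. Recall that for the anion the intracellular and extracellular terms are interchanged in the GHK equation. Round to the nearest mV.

-81 mV

Vm = 61.1 · log₁₀[(Σ P·[cation]ₒ + Σ P·[anion]ᵢ) / (Σ P·[cation]ᵢ + Σ P·[anion]ₒ)]
Numerator = 1×5.98 + 0.011×103 + 0.33×4.78 = 8.69
Denominator = 1×153 + 0.011×13.1 + 0.33×102 = 186.8
Vm = 61.1 · log₁₀(0.046521) = 61.1 × (-1.3323) = -81.41 mV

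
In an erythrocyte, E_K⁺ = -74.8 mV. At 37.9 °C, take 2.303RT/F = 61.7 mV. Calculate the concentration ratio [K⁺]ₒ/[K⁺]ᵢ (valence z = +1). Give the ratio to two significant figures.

0.061

log₁₀([out]/[in]) = E·z/(61.7) = -74.8 × 1 / 61.7 = -1.2123
[out]/[in] = 10^(-1.2123) = 0.06133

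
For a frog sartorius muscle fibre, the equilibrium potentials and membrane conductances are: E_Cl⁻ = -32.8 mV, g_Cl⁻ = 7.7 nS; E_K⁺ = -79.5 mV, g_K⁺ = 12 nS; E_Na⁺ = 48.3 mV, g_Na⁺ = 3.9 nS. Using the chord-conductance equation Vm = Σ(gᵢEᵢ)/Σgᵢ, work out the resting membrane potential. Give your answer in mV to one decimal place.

-43.1 mV

Σ gᵢEᵢ = 7.7·(-32.8) + 12·(-79.5) + 3.9·(48.3) = -1018.19
Σ gᵢ = 7.7 + 12 + 3.9 = 23.6
Vm = -1018.19 / 23.6 = -43.14 mV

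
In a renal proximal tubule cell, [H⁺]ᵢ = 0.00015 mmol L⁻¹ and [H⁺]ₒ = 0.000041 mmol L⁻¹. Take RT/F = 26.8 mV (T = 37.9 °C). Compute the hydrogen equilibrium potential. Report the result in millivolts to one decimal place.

E = (26.8/z) · ln([H⁺]_out/[H⁺]_in) with z = +1.
= (26.8/1) · ln(0.000041/0.00015) = 26.80 · ln(0.2733)
= 26.80 · (-1.2971) = -34.76 mV

-34.8 mV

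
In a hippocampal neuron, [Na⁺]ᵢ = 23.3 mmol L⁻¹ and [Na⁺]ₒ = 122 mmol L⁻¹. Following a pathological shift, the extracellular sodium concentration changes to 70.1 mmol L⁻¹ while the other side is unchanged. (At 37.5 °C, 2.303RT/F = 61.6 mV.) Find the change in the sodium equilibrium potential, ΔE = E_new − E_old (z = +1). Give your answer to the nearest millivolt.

E_old = (61.6/1)·log₁₀(122/23.3) = 44.29 mV
E_new = (61.6/1)·log₁₀(70.1/23.3) = 29.47 mV
ΔE = 29.47 − (44.29) = -14.82 mV

-15 mV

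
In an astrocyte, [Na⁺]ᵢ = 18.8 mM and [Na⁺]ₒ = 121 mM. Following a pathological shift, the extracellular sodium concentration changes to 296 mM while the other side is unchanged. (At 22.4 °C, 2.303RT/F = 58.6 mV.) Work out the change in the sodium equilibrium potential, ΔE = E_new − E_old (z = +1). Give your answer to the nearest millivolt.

E_old = (58.6/1)·log₁₀(121/18.8) = 47.39 mV
E_new = (58.6/1)·log₁₀(296/18.8) = 70.15 mV
ΔE = 70.15 − (47.39) = 22.77 mV

23 mV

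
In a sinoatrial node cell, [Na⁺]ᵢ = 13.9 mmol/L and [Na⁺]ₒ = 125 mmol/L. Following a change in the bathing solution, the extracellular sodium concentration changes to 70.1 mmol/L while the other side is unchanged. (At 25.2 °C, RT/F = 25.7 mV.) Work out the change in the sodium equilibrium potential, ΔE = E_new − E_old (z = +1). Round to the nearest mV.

E_old = (25.7/1)·ln(125/13.9) = 56.45 mV
E_new = (25.7/1)·ln(70.1/13.9) = 41.58 mV
ΔE = 41.58 − (56.45) = -14.86 mV

-15 mV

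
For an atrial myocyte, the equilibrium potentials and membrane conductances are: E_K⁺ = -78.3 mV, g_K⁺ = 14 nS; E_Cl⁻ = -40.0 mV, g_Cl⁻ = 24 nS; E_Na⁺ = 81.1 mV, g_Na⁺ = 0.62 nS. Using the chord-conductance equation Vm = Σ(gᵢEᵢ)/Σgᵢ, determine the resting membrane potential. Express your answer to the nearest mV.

-52 mV

Σ gᵢEᵢ = 14·(-78.3) + 24·(-40.0) + 0.62·(81.1) = -2005.92
Σ gᵢ = 14 + 24 + 0.62 = 38.62
Vm = -2005.92 / 38.62 = -51.94 mV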